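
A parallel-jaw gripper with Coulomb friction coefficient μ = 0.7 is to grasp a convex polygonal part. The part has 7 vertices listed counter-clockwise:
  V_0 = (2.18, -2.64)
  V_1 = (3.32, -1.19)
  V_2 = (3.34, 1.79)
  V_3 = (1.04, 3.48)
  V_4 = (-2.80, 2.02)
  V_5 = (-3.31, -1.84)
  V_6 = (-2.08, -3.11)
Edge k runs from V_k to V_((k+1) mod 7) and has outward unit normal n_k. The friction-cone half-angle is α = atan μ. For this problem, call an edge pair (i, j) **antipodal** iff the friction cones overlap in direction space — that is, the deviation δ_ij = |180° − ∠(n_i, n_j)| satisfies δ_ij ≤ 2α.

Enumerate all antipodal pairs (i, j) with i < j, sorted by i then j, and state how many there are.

α = atan 0.7 = 34.99°;  2α = 69.98°
n_0 = (+0.7861, -0.6181)
n_1 = (+1.0000, -0.0067)
n_2 = (+0.5921, +0.8058)
n_3 = (-0.3554, +0.9347)
n_4 = (-0.9914, +0.1310)
n_5 = (-0.7183, -0.6957)
n_6 = (+0.1097, -0.9940)
  (0,1): δ = 142.21°  ·
  (0,2): δ = 88.13°  ·
  (0,3): δ = 31.01°  ✓
  (0,4): δ = 30.65°  ✓
  (0,5): δ = 82.26°  ·
  (0,6): δ = 134.47°  ·
  (1,2): δ = 125.92°  ·
  (1,3): δ = 68.80°  ✓
  (1,4): δ = 7.14°  ✓
  (1,5): δ = 44.47°  ✓
  (1,6): δ = 96.68°  ·
  (2,3): δ = 122.87°  ·
  (2,4): δ = 61.22°  ✓
  (2,5): δ = 9.61°  ✓
  (2,6): δ = 42.60°  ✓
  (3,4): δ = 118.34°  ·
  (3,5): δ = 66.73°  ✓
  (3,6): δ = 14.52°  ✓
  (4,5): δ = 128.39°  ·
  (4,6): δ = 76.18°  ·
  (5,6): δ = 127.79°  ·
antipodal pairs: 10

count = 10; pairs: (0,3), (0,4), (1,3), (1,4), (1,5), (2,4), (2,5), (2,6), (3,5), (3,6)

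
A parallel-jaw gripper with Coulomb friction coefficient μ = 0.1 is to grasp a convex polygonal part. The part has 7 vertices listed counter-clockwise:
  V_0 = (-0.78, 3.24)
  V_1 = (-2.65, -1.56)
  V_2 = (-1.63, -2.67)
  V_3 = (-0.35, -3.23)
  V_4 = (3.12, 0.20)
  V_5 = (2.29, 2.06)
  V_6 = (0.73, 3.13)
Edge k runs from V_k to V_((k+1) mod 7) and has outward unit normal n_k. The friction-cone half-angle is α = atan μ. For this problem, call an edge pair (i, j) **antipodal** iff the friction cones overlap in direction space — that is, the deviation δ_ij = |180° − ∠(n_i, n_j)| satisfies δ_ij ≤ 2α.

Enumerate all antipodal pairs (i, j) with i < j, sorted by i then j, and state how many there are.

α = atan 0.1 = 5.71°;  2α = 11.42°
n_0 = (-0.9318, +0.3630)
n_1 = (-0.7363, -0.6766)
n_2 = (-0.4008, -0.9162)
n_3 = (+0.7030, -0.7112)
n_4 = (+0.9132, +0.4075)
n_5 = (+0.5656, +0.8247)
n_6 = (+0.0727, +0.9974)
  (0,1): δ = 116.13°  ·
  (0,2): δ = 92.34°  ·
  (0,3): δ = 24.05°  ·
  (0,4): δ = 45.33°  ·
  (0,5): δ = 76.84°  ·
  (0,6): δ = 107.12°  ·
  (1,2): δ = 156.21°  ·
  (1,3): δ = 87.91°  ·
  (1,4): δ = 18.53°  ·
  (1,5): δ = 12.97°  ·
  (1,6): δ = 43.25°  ·
  (2,3): δ = 111.70°  ·
  (2,4): δ = 42.32°  ·
  (2,5): δ = 10.82°  ✓
  (2,6): δ = 19.46°  ·
  (3,4): δ = 110.62°  ·
  (3,5): δ = 79.11°  ·
  (3,6): δ = 48.83°  ·
  (4,5): δ = 148.49°  ·
  (4,6): δ = 118.21°  ·
  (5,6): δ = 149.72°  ·
antipodal pairs: 1

count = 1; pairs: (2,5)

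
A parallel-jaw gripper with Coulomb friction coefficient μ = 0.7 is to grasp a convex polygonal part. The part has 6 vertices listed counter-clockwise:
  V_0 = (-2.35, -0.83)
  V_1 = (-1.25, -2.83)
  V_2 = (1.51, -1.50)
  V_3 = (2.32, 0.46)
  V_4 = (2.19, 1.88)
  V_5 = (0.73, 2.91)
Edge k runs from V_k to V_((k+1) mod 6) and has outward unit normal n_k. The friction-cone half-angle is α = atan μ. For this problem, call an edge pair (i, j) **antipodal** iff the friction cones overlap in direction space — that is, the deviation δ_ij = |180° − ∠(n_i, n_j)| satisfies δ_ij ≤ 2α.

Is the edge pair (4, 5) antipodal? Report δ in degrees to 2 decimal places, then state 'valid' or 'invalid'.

α = atan 0.7 = 34.99°;  2α = 69.98°
edge 4: e_4 = (-1.46, +1.03);  n_4 = (+0.5765, +0.8171)
edge 5: e_5 = (-3.08, -3.74);  n_5 = (-0.7719, +0.6357)
∠(n_4, n_5) = 85.73°
δ = |180° − 85.73°| = 94.27°
94.27° > 2α = 69.98°  →  invalid

δ = 94.27°, invalid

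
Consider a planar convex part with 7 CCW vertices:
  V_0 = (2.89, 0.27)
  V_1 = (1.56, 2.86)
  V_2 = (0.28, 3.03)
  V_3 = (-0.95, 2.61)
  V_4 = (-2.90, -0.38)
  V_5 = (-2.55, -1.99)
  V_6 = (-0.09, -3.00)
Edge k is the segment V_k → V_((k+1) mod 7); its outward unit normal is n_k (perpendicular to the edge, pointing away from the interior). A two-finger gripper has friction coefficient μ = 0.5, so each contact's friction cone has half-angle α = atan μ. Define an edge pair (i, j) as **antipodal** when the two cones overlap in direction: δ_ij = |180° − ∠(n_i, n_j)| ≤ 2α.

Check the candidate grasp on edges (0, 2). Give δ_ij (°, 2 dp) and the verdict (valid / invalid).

α = atan 0.5 = 26.57°;  2α = 53.13°
edge 0: e_0 = (-1.33, +2.59);  n_0 = (+0.8896, +0.4568)
edge 2: e_2 = (-1.23, -0.42);  n_2 = (-0.3231, +0.9463)
∠(n_0, n_2) = 81.67°
δ = |180° − 81.67°| = 98.33°
98.33° > 2α = 53.13°  →  invalid

δ = 98.33°, invalid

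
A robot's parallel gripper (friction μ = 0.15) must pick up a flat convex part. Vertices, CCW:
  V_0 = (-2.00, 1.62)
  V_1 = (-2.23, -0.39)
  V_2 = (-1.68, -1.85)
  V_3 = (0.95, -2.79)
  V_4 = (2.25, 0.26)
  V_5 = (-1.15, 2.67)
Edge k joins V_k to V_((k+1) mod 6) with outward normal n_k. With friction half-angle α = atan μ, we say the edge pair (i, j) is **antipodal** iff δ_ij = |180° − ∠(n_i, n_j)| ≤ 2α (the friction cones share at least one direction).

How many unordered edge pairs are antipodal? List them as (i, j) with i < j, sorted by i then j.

count = 3; pairs: (0,3), (2,4), (3,5)

α = atan 0.15 = 8.53°;  2α = 17.06°
n_0 = (-0.9935, +0.1137)
n_1 = (-0.9358, -0.3525)
n_2 = (-0.3366, -0.9417)
n_3 = (+0.9199, -0.3921)
n_4 = (+0.5783, +0.8158)
n_5 = (-0.7772, +0.6292)
  (0,1): δ = 152.83°  ·
  (0,2): δ = 103.14°  ·
  (0,3): δ = 16.56°  ✓
  (0,4): δ = 61.20°  ·
  (0,5): δ = 147.54°  ·
  (1,2): δ = 130.31°  ·
  (1,3): δ = 43.73°  ·
  (1,4): δ = 34.03°  ·
  (1,5): δ = 120.37°  ·
  (2,3): δ = 93.42°  ·
  (2,4): δ = 15.66°  ✓
  (2,5): δ = 70.68°  ·
  (3,4): δ = 102.24°  ·
  (3,5): δ = 15.91°  ✓
  (4,5): δ = 93.66°  ·
antipodal pairs: 3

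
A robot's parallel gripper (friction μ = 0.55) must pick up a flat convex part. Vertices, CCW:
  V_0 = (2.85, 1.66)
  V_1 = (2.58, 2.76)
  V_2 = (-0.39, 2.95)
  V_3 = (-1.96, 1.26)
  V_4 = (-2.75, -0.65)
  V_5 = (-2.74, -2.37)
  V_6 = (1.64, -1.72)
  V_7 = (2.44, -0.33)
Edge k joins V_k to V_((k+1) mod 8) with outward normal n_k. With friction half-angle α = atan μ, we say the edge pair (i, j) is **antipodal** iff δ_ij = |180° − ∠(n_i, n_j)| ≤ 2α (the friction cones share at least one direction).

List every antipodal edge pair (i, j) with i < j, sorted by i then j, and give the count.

α = atan 0.55 = 28.81°;  2α = 57.62°
n_0 = (+0.9712, +0.2384)
n_1 = (+0.0638, +0.9980)
n_2 = (-0.7326, +0.6806)
n_3 = (-0.9241, +0.3822)
n_4 = (-1.0000, -0.0058)
n_5 = (+0.1468, -0.9892)
n_6 = (+0.8667, -0.4988)
n_7 = (+0.9794, -0.2018)
  (0,1): δ = 107.45°  ·
  (0,2): δ = 56.68°  ✓
  (0,3): δ = 36.26°  ✓
  (0,4): δ = 13.46°  ✓
  (0,5): δ = 84.65°  ·
  (0,6): δ = 136.29°  ·
  (0,7): δ = 154.57°  ·
  (1,2): δ = 129.23°  ·
  (1,3): δ = 108.81°  ·
  (1,4): δ = 86.01°  ·
  (1,5): δ = 12.10°  ✓
  (1,6): δ = 63.74°  ·
  (1,7): δ = 82.02°  ·
  (2,3): δ = 159.58°  ·
  (2,4): δ = 136.77°  ·
  (2,5): δ = 38.67°  ✓
  (2,6): δ = 12.97°  ✓
  (2,7): δ = 31.25°  ✓
  (3,4): δ = 157.20°  ·
  (3,5): δ = 59.09°  ·
  (3,6): δ = 7.45°  ✓
  (3,7): δ = 10.83°  ✓
  (4,5): δ = 81.89°  ·
  (4,6): δ = 30.26°  ✓
  (4,7): δ = 11.97°  ✓
  (5,6): δ = 128.36°  ·
  (5,7): δ = 110.08°  ·
  (6,7): δ = 161.72°  ·
antipodal pairs: 11

count = 11; pairs: (0,2), (0,3), (0,4), (1,5), (2,5), (2,6), (2,7), (3,6), (3,7), (4,6), (4,7)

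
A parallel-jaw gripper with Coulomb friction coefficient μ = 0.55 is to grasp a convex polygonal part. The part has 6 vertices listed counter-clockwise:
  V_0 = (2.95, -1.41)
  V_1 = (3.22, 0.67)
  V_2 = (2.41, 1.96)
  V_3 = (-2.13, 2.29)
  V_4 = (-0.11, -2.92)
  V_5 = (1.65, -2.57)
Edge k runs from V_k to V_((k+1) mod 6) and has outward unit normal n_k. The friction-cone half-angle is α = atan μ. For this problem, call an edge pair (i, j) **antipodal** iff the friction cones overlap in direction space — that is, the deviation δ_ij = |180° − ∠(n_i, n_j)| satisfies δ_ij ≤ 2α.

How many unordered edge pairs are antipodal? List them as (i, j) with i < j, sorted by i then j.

count = 4; pairs: (0,3), (1,3), (2,4), (2,5)

α = atan 0.55 = 28.81°;  2α = 57.62°
n_0 = (+0.9917, -0.1287)
n_1 = (+0.8469, +0.5318)
n_2 = (+0.0725, +0.9974)
n_3 = (-0.9324, -0.3615)
n_4 = (+0.1950, -0.9808)
n_5 = (+0.6658, -0.7461)
  (0,1): δ = 140.48°  ·
  (0,2): δ = 86.76°  ·
  (0,3): δ = 28.59°  ✓
  (0,4): δ = 108.64°  ·
  (0,5): δ = 139.14°  ·
  (1,2): δ = 126.28°  ·
  (1,3): δ = 10.93°  ✓
  (1,4): δ = 69.12°  ·
  (1,5): δ = 99.62°  ·
  (2,3): δ = 64.65°  ·
  (2,4): δ = 15.40°  ✓
  (2,5): δ = 45.90°  ✓
  (3,4): δ = 99.94°  ·
  (3,5): δ = 69.45°  ·
  (4,5): δ = 149.50°  ·
antipodal pairs: 4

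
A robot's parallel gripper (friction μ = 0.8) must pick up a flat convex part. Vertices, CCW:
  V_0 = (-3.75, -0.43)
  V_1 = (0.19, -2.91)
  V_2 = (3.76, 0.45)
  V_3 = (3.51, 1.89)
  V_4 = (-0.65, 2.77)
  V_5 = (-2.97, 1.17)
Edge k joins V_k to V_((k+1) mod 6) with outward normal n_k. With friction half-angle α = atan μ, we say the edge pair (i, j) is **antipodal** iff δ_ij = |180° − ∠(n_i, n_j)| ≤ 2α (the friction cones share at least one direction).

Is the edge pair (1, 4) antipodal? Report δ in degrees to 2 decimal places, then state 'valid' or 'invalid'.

α = atan 0.8 = 38.66°;  2α = 77.32°
edge 1: e_1 = (+3.57, +3.36);  n_1 = (+0.6854, -0.7282)
edge 4: e_4 = (-2.32, -1.60);  n_4 = (-0.5677, +0.8232)
∠(n_1, n_4) = 171.33°
δ = |180° − 171.33°| = 8.67°
8.67° ≤ 2α = 77.32°  →  valid

δ = 8.67°, valid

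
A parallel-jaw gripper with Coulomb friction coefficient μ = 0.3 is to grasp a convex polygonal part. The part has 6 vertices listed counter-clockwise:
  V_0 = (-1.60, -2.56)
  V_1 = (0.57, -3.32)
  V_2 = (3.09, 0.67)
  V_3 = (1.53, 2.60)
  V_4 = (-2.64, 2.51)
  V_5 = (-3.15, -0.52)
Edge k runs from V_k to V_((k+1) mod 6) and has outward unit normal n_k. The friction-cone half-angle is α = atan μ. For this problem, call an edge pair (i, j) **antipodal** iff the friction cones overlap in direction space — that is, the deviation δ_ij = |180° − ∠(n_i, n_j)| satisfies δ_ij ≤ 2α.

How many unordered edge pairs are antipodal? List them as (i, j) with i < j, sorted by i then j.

count = 4; pairs: (0,2), (0,3), (1,4), (2,5)

α = atan 0.3 = 16.70°;  2α = 33.40°
n_0 = (-0.3305, -0.9438)
n_1 = (+0.8455, -0.5340)
n_2 = (+0.7777, +0.6286)
n_3 = (-0.0216, +0.9998)
n_4 = (-0.9861, +0.1660)
n_5 = (-0.7962, -0.6050)
  (0,1): δ = 102.97°  ·
  (0,2): δ = 31.75°  ✓
  (0,3): δ = 20.54°  ✓
  (0,4): δ = 99.75°  ·
  (0,5): δ = 146.53°  ·
  (1,2): δ = 108.78°  ·
  (1,3): δ = 56.49°  ·
  (1,4): δ = 22.72°  ✓
  (1,5): δ = 69.50°  ·
  (2,3): δ = 127.71°  ·
  (2,4): δ = 48.50°  ·
  (2,5): δ = 1.72°  ✓
  (3,4): δ = 100.79°  ·
  (3,5): δ = 54.01°  ·
  (4,5): δ = 133.22°  ·
antipodal pairs: 4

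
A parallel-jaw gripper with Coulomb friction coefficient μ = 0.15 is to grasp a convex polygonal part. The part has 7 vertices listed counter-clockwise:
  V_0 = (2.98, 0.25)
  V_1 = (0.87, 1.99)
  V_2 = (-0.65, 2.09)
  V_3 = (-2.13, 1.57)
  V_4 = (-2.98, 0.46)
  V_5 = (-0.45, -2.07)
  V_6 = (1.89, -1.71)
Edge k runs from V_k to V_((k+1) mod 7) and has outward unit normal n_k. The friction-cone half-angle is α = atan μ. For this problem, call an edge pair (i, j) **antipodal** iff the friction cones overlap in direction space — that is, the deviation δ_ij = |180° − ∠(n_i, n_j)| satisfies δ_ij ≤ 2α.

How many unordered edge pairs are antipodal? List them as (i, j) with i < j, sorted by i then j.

α = atan 0.15 = 8.53°;  2α = 17.06°
n_0 = (+0.6362, +0.7715)
n_1 = (+0.0656, +0.9978)
n_2 = (-0.3315, +0.9435)
n_3 = (-0.7940, +0.6080)
n_4 = (-0.7071, -0.7071)
n_5 = (+0.1521, -0.9884)
n_6 = (+0.8739, -0.4860)
  (0,1): δ = 144.25°  ·
  (0,2): δ = 121.13°  ·
  (0,3): δ = 87.93°  ·
  (0,4): δ = 5.49°  ✓
  (0,5): δ = 48.26°  ·
  (0,6): δ = 100.43°  ·
  (1,2): δ = 156.88°  ·
  (1,3): δ = 123.68°  ·
  (1,4): δ = 41.24°  ·
  (1,5): δ = 12.51°  ✓
  (1,6): δ = 64.68°  ·
  (2,3): δ = 146.80°  ·
  (2,4): δ = 64.36°  ·
  (2,5): δ = 10.61°  ✓
  (2,6): δ = 41.56°  ·
  (3,4): δ = 97.56°  ·
  (3,5): δ = 43.81°  ·
  (3,6): δ = 8.36°  ✓
  (4,5): δ = 126.25°  ·
  (4,6): δ = 74.08°  ·
  (5,6): δ = 127.83°  ·
antipodal pairs: 4

count = 4; pairs: (0,4), (1,5), (2,5), (3,6)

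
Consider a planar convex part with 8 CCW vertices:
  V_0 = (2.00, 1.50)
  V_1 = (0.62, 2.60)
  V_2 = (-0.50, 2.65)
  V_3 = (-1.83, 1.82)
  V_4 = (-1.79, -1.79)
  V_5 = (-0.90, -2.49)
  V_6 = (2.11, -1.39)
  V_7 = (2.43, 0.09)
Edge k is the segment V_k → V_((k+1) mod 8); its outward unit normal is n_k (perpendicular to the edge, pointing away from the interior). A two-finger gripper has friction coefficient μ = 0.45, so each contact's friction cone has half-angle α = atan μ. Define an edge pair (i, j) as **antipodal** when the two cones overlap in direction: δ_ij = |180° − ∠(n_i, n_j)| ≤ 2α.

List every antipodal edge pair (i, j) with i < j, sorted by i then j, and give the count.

α = atan 0.45 = 24.23°;  2α = 48.46°
n_0 = (+0.6233, +0.7820)
n_1 = (+0.0446, +0.9990)
n_2 = (-0.5294, +0.8484)
n_3 = (-0.9999, -0.0111)
n_4 = (-0.6182, -0.7860)
n_5 = (+0.3432, -0.9392)
n_6 = (+0.9774, -0.2113)
n_7 = (+0.9565, +0.2917)
  (0,1): δ = 144.00°  ·
  (0,2): δ = 109.47°  ·
  (0,3): δ = 50.81°  ·
  (0,4): δ = 0.37°  ✓
  (0,5): δ = 58.63°  ·
  (0,6): δ = 116.36°  ·
  (0,7): δ = 145.52°  ·
  (1,2): δ = 145.48°  ·
  (1,3): δ = 86.81°  ·
  (1,4): δ = 35.63°  ✓
  (1,5): δ = 22.63°  ✓
  (1,6): δ = 80.36°  ·
  (1,7): δ = 109.52°  ·
  (2,3): δ = 121.33°  ·
  (2,4): δ = 70.15°  ·
  (2,5): δ = 11.89°  ✓
  (2,6): δ = 45.83°  ✓
  (2,7): δ = 74.99°  ·
  (3,4): δ = 128.82°  ·
  (3,5): δ = 70.56°  ·
  (3,6): δ = 12.84°  ✓
  (3,7): δ = 16.33°  ✓
  (4,5): δ = 121.74°  ·
  (4,6): δ = 64.01°  ·
  (4,7): δ = 34.85°  ✓
  (5,6): δ = 122.28°  ·
  (5,7): δ = 93.11°  ·
  (6,7): δ = 150.84°  ·
antipodal pairs: 8

count = 8; pairs: (0,4), (1,4), (1,5), (2,5), (2,6), (3,6), (3,7), (4,7)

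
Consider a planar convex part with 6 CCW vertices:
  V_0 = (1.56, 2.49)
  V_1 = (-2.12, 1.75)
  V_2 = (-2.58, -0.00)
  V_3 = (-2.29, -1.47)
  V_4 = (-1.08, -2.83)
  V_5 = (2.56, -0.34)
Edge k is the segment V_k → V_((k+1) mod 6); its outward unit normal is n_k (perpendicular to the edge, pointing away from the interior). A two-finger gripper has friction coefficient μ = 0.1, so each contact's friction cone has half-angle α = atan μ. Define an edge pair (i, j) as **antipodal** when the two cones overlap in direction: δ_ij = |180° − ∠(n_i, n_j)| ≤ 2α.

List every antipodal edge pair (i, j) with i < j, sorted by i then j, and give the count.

count = 1; pairs: (2,5)

α = atan 0.1 = 5.71°;  2α = 11.42°
n_0 = (-0.1971, +0.9804)
n_1 = (-0.9671, +0.2542)
n_2 = (-0.9811, -0.1935)
n_3 = (-0.7471, -0.6647)
n_4 = (+0.5646, -0.8254)
n_5 = (+0.9429, +0.3332)
  (0,1): δ = 116.10°  ·
  (0,2): δ = 90.21°  ·
  (0,3): δ = 59.71°  ·
  (0,4): δ = 23.00°  ·
  (0,5): δ = 98.09°  ·
  (1,2): δ = 154.11°  ·
  (1,3): δ = 123.61°  ·
  (1,4): δ = 40.90°  ·
  (1,5): δ = 34.19°  ·
  (2,3): δ = 149.50°  ·
  (2,4): δ = 66.79°  ·
  (2,5): δ = 8.30°  ✓
  (3,4): δ = 97.28°  ·
  (3,5): δ = 22.20°  ·
  (4,5): δ = 104.91°  ·
antipodal pairs: 1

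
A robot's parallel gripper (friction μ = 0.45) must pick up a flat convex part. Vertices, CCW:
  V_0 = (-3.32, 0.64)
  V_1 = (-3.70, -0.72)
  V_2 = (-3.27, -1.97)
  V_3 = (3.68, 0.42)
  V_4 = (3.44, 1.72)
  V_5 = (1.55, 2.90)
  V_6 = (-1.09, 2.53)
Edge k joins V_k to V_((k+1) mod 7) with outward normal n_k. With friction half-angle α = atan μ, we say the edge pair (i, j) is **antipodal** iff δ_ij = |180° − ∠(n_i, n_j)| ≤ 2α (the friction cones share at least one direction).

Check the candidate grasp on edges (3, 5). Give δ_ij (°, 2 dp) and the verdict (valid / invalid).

δ = 92.48°, invalid

α = atan 0.45 = 24.23°;  2α = 48.46°
edge 3: e_3 = (-0.24, +1.30);  n_3 = (+0.9834, +0.1815)
edge 5: e_5 = (-2.64, -0.37);  n_5 = (-0.1388, +0.9903)
∠(n_3, n_5) = 87.52°
δ = |180° − 87.52°| = 92.48°
92.48° > 2α = 48.46°  →  invalid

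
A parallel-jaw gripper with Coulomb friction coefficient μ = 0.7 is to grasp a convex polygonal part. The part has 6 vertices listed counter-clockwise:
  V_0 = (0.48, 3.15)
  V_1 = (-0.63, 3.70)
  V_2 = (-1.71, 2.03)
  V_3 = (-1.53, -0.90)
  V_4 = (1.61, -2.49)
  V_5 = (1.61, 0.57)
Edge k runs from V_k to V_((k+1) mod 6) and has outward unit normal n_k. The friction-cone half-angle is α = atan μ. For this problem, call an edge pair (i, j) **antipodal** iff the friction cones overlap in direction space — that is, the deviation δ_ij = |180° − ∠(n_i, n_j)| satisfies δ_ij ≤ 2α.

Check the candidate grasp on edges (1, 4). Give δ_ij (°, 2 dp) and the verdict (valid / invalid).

δ = 32.89°, valid

α = atan 0.7 = 34.99°;  2α = 69.98°
edge 1: e_1 = (-1.08, -1.67);  n_1 = (-0.8397, +0.5430)
edge 4: e_4 = (+0.00, +3.06);  n_4 = (+1.0000, -0.0000)
∠(n_1, n_4) = 147.11°
δ = |180° − 147.11°| = 32.89°
32.89° ≤ 2α = 69.98°  →  valid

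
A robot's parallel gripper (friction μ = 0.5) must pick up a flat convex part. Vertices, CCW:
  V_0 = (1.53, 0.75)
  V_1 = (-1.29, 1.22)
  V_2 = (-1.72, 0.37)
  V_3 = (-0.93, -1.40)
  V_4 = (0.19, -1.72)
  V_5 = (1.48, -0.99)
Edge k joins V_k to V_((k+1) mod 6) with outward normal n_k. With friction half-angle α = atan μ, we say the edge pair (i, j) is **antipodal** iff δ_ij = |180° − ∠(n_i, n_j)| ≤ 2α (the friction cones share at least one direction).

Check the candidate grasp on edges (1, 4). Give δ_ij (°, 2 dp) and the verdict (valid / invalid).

δ = 33.66°, valid

α = atan 0.5 = 26.57°;  2α = 53.13°
edge 1: e_1 = (-0.43, -0.85);  n_1 = (-0.8923, +0.4514)
edge 4: e_4 = (+1.29, +0.73);  n_4 = (+0.4925, -0.8703)
∠(n_1, n_4) = 146.34°
δ = |180° − 146.34°| = 33.66°
33.66° ≤ 2α = 53.13°  →  valid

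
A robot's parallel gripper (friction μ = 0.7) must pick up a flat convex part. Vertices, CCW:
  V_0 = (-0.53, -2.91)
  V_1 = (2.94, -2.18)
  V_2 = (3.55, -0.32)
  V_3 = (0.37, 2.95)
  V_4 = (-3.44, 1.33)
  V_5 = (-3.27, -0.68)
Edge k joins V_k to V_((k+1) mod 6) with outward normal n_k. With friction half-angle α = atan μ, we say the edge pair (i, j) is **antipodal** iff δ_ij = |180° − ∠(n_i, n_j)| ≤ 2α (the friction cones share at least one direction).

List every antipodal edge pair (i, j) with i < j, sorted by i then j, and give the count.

α = atan 0.7 = 34.99°;  2α = 69.98°
n_0 = (+0.2059, -0.9786)
n_1 = (+0.9502, -0.3116)
n_2 = (+0.7169, +0.6972)
n_3 = (-0.3913, +0.9203)
n_4 = (-0.9964, -0.0843)
n_5 = (-0.6312, -0.7756)
  (0,1): δ = 120.04°  ·
  (0,2): δ = 57.68°  ✓
  (0,3): δ = 11.15°  ✓
  (0,4): δ = 82.95°  ·
  (0,5): δ = 128.98°  ·
  (1,2): δ = 117.64°  ·
  (1,3): δ = 48.81°  ✓
  (1,4): δ = 22.99°  ✓
  (1,5): δ = 69.02°  ✓
  (2,3): δ = 111.17°  ·
  (2,4): δ = 39.37°  ✓
  (2,5): δ = 6.66°  ✓
  (3,4): δ = 108.20°  ·
  (3,5): δ = 62.18°  ✓
  (4,5): δ = 133.98°  ·
antipodal pairs: 8

count = 8; pairs: (0,2), (0,3), (1,3), (1,4), (1,5), (2,4), (2,5), (3,5)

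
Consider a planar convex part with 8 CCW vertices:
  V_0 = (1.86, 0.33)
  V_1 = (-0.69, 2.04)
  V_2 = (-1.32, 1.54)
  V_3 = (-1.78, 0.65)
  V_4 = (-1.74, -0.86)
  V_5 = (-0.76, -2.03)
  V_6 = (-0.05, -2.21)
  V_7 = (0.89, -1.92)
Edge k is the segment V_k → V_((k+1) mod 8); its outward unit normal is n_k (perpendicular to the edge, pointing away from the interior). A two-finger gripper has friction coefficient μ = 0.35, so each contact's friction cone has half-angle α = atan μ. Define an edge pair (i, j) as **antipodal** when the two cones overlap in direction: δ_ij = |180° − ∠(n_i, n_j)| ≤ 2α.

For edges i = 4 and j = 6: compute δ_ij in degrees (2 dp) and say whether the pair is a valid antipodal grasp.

α = atan 0.35 = 19.29°;  2α = 38.58°
edge 4: e_4 = (+0.98, -1.17);  n_4 = (-0.7666, -0.6421)
edge 6: e_6 = (+0.94, +0.29);  n_6 = (+0.2948, -0.9556)
∠(n_4, n_6) = 67.20°
δ = |180° − 67.20°| = 112.80°
112.80° > 2α = 38.58°  →  invalid

δ = 112.80°, invalid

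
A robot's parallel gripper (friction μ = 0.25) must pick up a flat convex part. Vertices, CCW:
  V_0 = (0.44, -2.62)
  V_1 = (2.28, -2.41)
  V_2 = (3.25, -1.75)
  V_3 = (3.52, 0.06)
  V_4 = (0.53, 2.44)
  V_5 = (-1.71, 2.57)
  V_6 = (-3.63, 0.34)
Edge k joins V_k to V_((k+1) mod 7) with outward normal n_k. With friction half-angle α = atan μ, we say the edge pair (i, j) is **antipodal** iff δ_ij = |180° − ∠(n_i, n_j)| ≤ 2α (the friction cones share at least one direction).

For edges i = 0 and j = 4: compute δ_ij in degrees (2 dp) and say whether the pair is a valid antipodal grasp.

α = atan 0.25 = 14.04°;  2α = 28.07°
edge 0: e_0 = (+1.84, +0.21);  n_0 = (+0.1134, -0.9936)
edge 4: e_4 = (-2.24, +0.13);  n_4 = (+0.0579, +0.9983)
∠(n_0, n_4) = 170.17°
δ = |180° − 170.17°| = 9.83°
9.83° ≤ 2α = 28.07°  →  valid

δ = 9.83°, valid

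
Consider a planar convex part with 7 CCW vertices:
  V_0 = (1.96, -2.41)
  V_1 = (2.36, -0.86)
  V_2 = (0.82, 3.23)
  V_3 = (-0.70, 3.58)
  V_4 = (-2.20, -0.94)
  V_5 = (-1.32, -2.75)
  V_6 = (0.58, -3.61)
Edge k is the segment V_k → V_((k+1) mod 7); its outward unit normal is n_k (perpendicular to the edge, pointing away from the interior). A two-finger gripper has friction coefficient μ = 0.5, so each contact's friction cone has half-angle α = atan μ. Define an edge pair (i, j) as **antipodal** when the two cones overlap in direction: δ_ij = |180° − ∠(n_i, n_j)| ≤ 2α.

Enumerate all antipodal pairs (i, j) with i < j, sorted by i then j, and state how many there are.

α = atan 0.5 = 26.57°;  2α = 53.13°
n_0 = (+0.9683, -0.2499)
n_1 = (+0.9359, +0.3524)
n_2 = (+0.2244, +0.9745)
n_3 = (-0.9491, +0.3150)
n_4 = (-0.8993, -0.4372)
n_5 = (-0.4124, -0.9110)
n_6 = (+0.6562, -0.7546)
  (0,1): δ = 144.90°  ·
  (0,2): δ = 88.50°  ·
  (0,3): δ = 3.89°  ✓
  (0,4): δ = 40.40°  ✓
  (0,5): δ = 80.12°  ·
  (0,6): δ = 145.48°  ·
  (1,2): δ = 123.60°  ·
  (1,3): δ = 38.99°  ✓
  (1,4): δ = 5.30°  ✓
  (1,5): δ = 45.01°  ✓
  (1,6): δ = 110.38°  ·
  (2,3): δ = 95.39°  ·
  (2,4): δ = 51.10°  ✓
  (2,5): δ = 11.39°  ✓
  (2,6): δ = 53.98°  ·
  (3,4): δ = 135.71°  ·
  (3,5): δ = 95.99°  ·
  (3,6): δ = 30.63°  ✓
  (4,5): δ = 140.28°  ·
  (4,6): δ = 74.92°  ·
  (5,6): δ = 114.64°  ·
antipodal pairs: 8

count = 8; pairs: (0,3), (0,4), (1,3), (1,4), (1,5), (2,4), (2,5), (3,6)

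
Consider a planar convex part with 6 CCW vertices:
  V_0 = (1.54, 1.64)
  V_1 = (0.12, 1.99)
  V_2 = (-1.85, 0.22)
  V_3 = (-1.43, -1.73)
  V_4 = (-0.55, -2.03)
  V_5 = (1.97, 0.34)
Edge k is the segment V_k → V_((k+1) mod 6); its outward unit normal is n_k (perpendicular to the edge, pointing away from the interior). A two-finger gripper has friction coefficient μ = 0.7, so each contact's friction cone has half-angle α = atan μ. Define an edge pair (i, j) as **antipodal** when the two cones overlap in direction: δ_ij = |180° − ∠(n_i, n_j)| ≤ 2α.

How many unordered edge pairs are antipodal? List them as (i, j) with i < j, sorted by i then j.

count = 9; pairs: (0,2), (0,3), (0,4), (1,3), (1,4), (1,5), (2,4), (2,5), (3,5)

α = atan 0.7 = 34.99°;  2α = 69.98°
n_0 = (+0.2393, +0.9709)
n_1 = (-0.6683, +0.7439)
n_2 = (-0.9776, -0.2106)
n_3 = (-0.3227, -0.9465)
n_4 = (+0.6851, -0.7285)
n_5 = (+0.9494, +0.3140)
  (0,1): δ = 124.21°  ·
  (0,2): δ = 64.00°  ✓
  (0,3): δ = 4.98°  ✓
  (0,4): δ = 57.09°  ✓
  (0,5): δ = 122.15°  ·
  (1,2): δ = 119.78°  ·
  (1,3): δ = 60.76°  ✓
  (1,4): δ = 1.30°  ✓
  (1,5): δ = 66.36°  ✓
  (2,3): δ = 120.98°  ·
  (2,4): δ = 58.91°  ✓
  (2,5): δ = 6.15°  ✓
  (3,4): δ = 117.93°  ·
  (3,5): δ = 52.87°  ✓
  (4,5): δ = 114.94°  ·
antipodal pairs: 9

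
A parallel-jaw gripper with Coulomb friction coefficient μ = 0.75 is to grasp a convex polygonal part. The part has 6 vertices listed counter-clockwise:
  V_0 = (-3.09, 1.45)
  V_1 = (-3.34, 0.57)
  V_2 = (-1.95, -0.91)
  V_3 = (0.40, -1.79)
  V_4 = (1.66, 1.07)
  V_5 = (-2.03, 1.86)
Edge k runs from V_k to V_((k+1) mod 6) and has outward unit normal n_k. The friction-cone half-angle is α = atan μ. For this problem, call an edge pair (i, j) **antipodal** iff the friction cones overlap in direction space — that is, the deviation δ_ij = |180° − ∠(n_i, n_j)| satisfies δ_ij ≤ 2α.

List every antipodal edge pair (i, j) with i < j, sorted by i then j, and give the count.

count = 7; pairs: (0,3), (1,3), (1,4), (1,5), (2,4), (2,5), (3,5)

α = atan 0.75 = 36.87°;  2α = 73.74°
n_0 = (-0.9619, +0.2733)
n_1 = (-0.7289, -0.6846)
n_2 = (-0.3507, -0.9365)
n_3 = (+0.9151, -0.4032)
n_4 = (+0.2093, +0.9778)
n_5 = (-0.3607, +0.9327)
  (0,1): δ = 120.94°  ·
  (0,2): δ = 94.67°  ·
  (0,3): δ = 7.92°  ✓
  (0,4): δ = 93.78°  ·
  (0,5): δ = 127.01°  ·
  (1,2): δ = 153.73°  ·
  (1,3): δ = 66.98°  ✓
  (1,4): δ = 34.71°  ✓
  (1,5): δ = 67.94°  ✓
  (2,3): δ = 93.25°  ·
  (2,4): δ = 8.45°  ✓
  (2,5): δ = 41.68°  ✓
  (3,4): δ = 78.31°  ·
  (3,5): δ = 45.08°  ✓
  (4,5): δ = 146.77°  ·
antipodal pairs: 7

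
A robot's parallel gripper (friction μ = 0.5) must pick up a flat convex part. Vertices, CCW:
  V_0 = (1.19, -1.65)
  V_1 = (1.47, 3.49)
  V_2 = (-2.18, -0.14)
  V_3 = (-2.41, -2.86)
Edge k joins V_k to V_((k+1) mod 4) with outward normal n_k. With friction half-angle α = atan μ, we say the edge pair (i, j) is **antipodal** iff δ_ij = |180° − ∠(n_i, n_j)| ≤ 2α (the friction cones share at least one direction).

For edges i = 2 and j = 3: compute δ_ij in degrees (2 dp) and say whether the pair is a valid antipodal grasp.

α = atan 0.5 = 26.57°;  2α = 53.13°
edge 2: e_2 = (-0.23, -2.72);  n_2 = (-0.9964, +0.0843)
edge 3: e_3 = (+3.60, +1.21);  n_3 = (+0.3186, -0.9479)
∠(n_2, n_3) = 113.41°
δ = |180° − 113.41°| = 66.59°
66.59° > 2α = 53.13°  →  invalid

δ = 66.59°, invalid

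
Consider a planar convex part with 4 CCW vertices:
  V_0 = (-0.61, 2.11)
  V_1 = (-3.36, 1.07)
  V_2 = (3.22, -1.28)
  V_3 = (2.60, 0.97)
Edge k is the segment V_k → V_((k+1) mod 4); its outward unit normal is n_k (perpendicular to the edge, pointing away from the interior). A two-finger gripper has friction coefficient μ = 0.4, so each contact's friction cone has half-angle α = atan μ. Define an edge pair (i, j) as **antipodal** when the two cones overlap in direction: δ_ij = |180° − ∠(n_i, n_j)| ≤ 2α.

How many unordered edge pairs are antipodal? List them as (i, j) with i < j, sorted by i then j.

count = 2; pairs: (0,1), (1,3)

α = atan 0.4 = 21.80°;  2α = 43.60°
n_0 = (-0.3537, +0.9353)
n_1 = (-0.3363, -0.9417)
n_2 = (+0.9641, +0.2657)
n_3 = (+0.3347, +0.9423)
  (0,1): δ = 40.37°  ✓
  (0,2): δ = 84.69°  ·
  (0,3): δ = 139.73°  ·
  (1,2): δ = 54.94°  ·
  (1,3): δ = 0.10°  ✓
  (2,3): δ = 124.96°  ·
antipodal pairs: 2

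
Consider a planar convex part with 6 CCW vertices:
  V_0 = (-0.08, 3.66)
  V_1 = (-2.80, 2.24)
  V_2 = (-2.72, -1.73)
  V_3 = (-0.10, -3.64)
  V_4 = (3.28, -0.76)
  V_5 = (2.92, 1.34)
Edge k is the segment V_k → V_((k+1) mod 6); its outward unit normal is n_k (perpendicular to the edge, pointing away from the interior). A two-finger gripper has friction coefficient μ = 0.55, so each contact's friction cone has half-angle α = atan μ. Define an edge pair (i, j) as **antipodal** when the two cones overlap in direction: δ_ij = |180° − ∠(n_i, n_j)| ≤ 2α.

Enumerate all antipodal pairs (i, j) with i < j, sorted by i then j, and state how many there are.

count = 6; pairs: (0,3), (1,3), (1,4), (1,5), (2,4), (2,5)

α = atan 0.55 = 28.81°;  2α = 57.62°
n_0 = (-0.4628, +0.8865)
n_1 = (-0.9998, -0.0201)
n_2 = (-0.5891, -0.8081)
n_3 = (+0.6486, -0.7612)
n_4 = (+0.9856, +0.1690)
n_5 = (+0.6117, +0.7911)
  (0,1): δ = 116.41°  ·
  (0,2): δ = 63.66°  ·
  (0,3): δ = 12.87°  ✓
  (0,4): δ = 72.16°  ·
  (0,5): δ = 114.72°  ·
  (1,2): δ = 127.25°  ·
  (1,3): δ = 50.72°  ✓
  (1,4): δ = 8.57°  ✓
  (1,5): δ = 51.13°  ✓
  (2,3): δ = 103.47°  ·
  (2,4): δ = 44.18°  ✓
  (2,5): δ = 1.62°  ✓
  (3,4): δ = 120.71°  ·
  (3,5): δ = 78.15°  ·
  (4,5): δ = 137.44°  ·
antipodal pairs: 6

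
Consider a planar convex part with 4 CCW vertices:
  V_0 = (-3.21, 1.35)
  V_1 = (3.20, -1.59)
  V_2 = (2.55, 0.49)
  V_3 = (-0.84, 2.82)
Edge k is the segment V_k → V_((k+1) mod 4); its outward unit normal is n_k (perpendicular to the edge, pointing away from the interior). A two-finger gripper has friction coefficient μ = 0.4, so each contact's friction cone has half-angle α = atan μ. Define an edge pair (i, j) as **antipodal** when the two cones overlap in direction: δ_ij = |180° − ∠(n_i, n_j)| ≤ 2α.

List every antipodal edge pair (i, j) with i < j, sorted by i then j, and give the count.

α = atan 0.4 = 21.80°;  2α = 43.60°
n_0 = (-0.4169, -0.9090)
n_1 = (+0.9545, +0.2983)
n_2 = (+0.5664, +0.8241)
n_3 = (-0.5271, +0.8498)
  (0,1): δ = 48.01°  ·
  (0,2): δ = 9.86°  ✓
  (0,3): δ = 56.45°  ·
  (1,2): δ = 141.86°  ·
  (1,3): δ = 75.54°  ·
  (2,3): δ = 113.69°  ·
antipodal pairs: 1

count = 1; pairs: (0,2)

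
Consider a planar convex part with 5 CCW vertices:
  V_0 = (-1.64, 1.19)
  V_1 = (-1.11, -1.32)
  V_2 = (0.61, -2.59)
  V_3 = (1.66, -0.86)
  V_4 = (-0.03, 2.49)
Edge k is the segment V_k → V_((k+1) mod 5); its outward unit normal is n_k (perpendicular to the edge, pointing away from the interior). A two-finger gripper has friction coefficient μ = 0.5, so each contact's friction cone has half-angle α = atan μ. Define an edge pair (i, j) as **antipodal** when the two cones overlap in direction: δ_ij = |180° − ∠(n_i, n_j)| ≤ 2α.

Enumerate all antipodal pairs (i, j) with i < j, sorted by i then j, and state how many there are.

α = atan 0.5 = 26.57°;  2α = 53.13°
n_0 = (-0.9784, -0.2066)
n_1 = (-0.5940, -0.8045)
n_2 = (+0.8549, -0.5188)
n_3 = (+0.8928, +0.4504)
n_4 = (-0.6282, +0.7780)
  (0,1): δ = 138.36°  ·
  (0,2): δ = 43.18°  ✓
  (0,3): δ = 14.85°  ✓
  (0,4): δ = 117.00°  ·
  (1,2): δ = 84.81°  ·
  (1,3): δ = 26.79°  ✓
  (1,4): δ = 75.36°  ·
  (2,3): δ = 121.97°  ·
  (2,4): δ = 19.83°  ✓
  (3,4): δ = 77.85°  ·
antipodal pairs: 4

count = 4; pairs: (0,2), (0,3), (1,3), (2,4)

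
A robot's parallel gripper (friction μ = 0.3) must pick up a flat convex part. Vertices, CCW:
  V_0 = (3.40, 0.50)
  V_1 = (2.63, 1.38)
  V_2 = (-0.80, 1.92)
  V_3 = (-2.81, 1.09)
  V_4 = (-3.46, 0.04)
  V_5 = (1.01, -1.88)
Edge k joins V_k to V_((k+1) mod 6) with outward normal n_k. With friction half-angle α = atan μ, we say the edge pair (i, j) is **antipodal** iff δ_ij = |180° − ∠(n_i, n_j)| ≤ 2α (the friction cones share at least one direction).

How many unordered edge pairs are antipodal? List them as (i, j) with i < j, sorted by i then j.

count = 4; pairs: (0,4), (1,4), (2,5), (3,5)

α = atan 0.3 = 16.70°;  2α = 33.40°
n_0 = (+0.7526, +0.6585)
n_1 = (+0.1555, +0.9878)
n_2 = (-0.3817, +0.9243)
n_3 = (-0.8503, +0.5264)
n_4 = (-0.3947, -0.9188)
n_5 = (+0.7056, -0.7086)
  (0,1): δ = 140.13°  ·
  (0,2): δ = 108.75°  ·
  (0,3): δ = 72.95°  ·
  (0,4): δ = 25.57°  ✓
  (0,5): δ = 93.69°  ·
  (1,2): δ = 148.62°  ·
  (1,3): δ = 112.81°  ·
  (1,4): δ = 14.30°  ✓
  (1,5): δ = 53.83°  ·
  (2,3): δ = 144.20°  ·
  (2,4): δ = 45.68°  ·
  (2,5): δ = 22.44°  ✓
  (3,4): δ = 81.49°  ·
  (3,5): δ = 13.36°  ✓
  (4,5): δ = 111.88°  ·
antipodal pairs: 4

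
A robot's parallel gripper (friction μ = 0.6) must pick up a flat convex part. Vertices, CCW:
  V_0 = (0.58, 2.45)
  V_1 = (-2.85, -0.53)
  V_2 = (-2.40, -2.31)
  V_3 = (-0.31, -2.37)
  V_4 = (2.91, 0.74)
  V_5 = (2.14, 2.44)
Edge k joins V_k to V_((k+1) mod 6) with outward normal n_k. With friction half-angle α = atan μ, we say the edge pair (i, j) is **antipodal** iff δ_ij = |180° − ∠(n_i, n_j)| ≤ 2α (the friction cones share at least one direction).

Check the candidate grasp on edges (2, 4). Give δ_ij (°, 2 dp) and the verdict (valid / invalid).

δ = 63.99°, invalid

α = atan 0.6 = 30.96°;  2α = 61.93°
edge 2: e_2 = (+2.09, -0.06);  n_2 = (-0.0287, -0.9996)
edge 4: e_4 = (-0.77, +1.70);  n_4 = (+0.9109, +0.4126)
∠(n_2, n_4) = 116.01°
δ = |180° − 116.01°| = 63.99°
63.99° > 2α = 61.93°  →  invalid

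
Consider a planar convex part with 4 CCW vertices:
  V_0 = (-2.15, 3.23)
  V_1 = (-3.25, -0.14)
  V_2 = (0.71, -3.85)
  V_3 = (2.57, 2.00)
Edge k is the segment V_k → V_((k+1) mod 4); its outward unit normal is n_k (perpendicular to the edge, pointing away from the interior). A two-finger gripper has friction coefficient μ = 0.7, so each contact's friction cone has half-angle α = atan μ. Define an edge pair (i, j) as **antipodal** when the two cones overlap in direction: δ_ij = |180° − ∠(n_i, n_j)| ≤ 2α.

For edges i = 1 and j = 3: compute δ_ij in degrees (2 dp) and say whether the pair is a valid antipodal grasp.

α = atan 0.7 = 34.99°;  2α = 69.98°
edge 1: e_1 = (+3.96, -3.71);  n_1 = (-0.6837, -0.7298)
edge 3: e_3 = (-4.72, +1.23);  n_3 = (+0.2522, +0.9677)
∠(n_1, n_3) = 151.47°
δ = |180° − 151.47°| = 28.53°
28.53° ≤ 2α = 69.98°  →  valid

δ = 28.53°, valid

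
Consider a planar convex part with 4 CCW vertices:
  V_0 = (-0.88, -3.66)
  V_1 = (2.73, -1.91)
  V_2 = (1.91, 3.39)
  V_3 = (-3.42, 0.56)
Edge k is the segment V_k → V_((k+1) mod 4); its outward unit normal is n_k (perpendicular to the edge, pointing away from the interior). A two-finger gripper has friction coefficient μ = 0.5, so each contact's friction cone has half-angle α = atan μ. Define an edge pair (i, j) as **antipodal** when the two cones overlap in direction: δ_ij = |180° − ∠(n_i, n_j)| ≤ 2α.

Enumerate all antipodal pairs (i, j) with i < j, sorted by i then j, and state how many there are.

count = 2; pairs: (0,2), (1,3)

α = atan 0.5 = 26.57°;  2α = 53.13°
n_0 = (+0.4362, -0.8998)
n_1 = (+0.9882, +0.1529)
n_2 = (-0.4690, +0.8832)
n_3 = (-0.8568, -0.5157)
  (0,1): δ = 107.07°  ·
  (0,2): δ = 2.10°  ✓
  (0,3): δ = 95.18°  ·
  (1,2): δ = 70.83°  ·
  (1,3): δ = 22.25°  ✓
  (2,3): δ = 86.92°  ·
antipodal pairs: 2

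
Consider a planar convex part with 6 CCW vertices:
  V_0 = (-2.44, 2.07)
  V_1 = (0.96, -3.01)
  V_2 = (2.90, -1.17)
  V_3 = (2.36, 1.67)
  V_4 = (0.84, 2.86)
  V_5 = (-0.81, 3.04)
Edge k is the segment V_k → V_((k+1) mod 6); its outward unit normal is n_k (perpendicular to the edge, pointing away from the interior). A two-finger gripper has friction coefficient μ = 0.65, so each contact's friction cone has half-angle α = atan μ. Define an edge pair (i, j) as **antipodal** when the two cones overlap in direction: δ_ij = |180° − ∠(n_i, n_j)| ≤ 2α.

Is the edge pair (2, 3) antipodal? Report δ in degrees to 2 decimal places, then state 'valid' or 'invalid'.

δ = 138.82°, invalid

α = atan 0.65 = 33.02°;  2α = 66.05°
edge 2: e_2 = (-0.54, +2.84);  n_2 = (+0.9824, +0.1868)
edge 3: e_3 = (-1.52, +1.19);  n_3 = (+0.6164, +0.7874)
∠(n_2, n_3) = 41.18°
δ = |180° − 41.18°| = 138.82°
138.82° > 2α = 66.05°  →  invalid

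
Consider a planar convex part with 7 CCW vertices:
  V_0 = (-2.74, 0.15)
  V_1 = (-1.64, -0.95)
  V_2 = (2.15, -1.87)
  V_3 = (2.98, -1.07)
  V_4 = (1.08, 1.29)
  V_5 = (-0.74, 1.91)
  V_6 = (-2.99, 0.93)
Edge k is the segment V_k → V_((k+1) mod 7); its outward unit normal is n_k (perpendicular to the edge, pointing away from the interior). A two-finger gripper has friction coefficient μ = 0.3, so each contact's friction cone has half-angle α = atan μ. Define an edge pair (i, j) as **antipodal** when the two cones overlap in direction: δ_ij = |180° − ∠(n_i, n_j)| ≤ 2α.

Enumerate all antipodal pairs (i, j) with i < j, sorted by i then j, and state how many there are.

α = atan 0.3 = 16.70°;  2α = 33.40°
n_0 = (-0.7071, -0.7071)
n_1 = (-0.2359, -0.9718)
n_2 = (+0.6940, -0.7200)
n_3 = (+0.7789, +0.6271)
n_4 = (+0.3225, +0.9466)
n_5 = (-0.3993, +0.9168)
n_6 = (-0.9523, -0.3052)
  (0,1): δ = 148.64°  ·
  (0,2): δ = 91.05°  ·
  (0,3): δ = 6.16°  ✓
  (0,4): δ = 26.19°  ✓
  (0,5): δ = 68.54°  ·
  (0,6): δ = 152.77°  ·
  (1,2): δ = 122.41°  ·
  (1,3): δ = 37.52°  ·
  (1,4): δ = 5.17°  ✓
  (1,5): δ = 37.18°  ·
  (1,6): δ = 121.42°  ·
  (2,3): δ = 95.11°  ·
  (2,4): δ = 62.76°  ·
  (2,5): δ = 20.41°  ✓
  (2,6): δ = 63.83°  ·
  (3,4): δ = 147.65°  ·
  (3,5): δ = 105.30°  ·
  (3,6): δ = 21.07°  ✓
  (4,5): δ = 137.65°  ·
  (4,6): δ = 53.42°  ·
  (5,6): δ = 95.76°  ·
antipodal pairs: 5

count = 5; pairs: (0,3), (0,4), (1,4), (2,5), (3,6)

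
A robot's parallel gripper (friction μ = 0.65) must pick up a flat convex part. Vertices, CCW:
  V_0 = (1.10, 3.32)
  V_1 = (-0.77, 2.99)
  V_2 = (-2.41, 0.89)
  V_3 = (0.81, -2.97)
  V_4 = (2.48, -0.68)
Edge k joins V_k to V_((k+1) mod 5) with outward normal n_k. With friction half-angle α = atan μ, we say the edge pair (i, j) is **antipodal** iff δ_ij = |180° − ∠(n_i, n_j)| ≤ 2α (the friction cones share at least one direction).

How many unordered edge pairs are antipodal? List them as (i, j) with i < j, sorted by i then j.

count = 5; pairs: (0,2), (0,3), (1,3), (1,4), (2,4)

α = atan 0.65 = 33.02°;  2α = 66.05°
n_0 = (-0.1738, +0.9848)
n_1 = (-0.7881, +0.6155)
n_2 = (-0.7679, -0.6406)
n_3 = (+0.8080, -0.5892)
n_4 = (+0.9453, +0.3261)
  (0,1): δ = 138.00°  ·
  (0,2): δ = 60.17°  ✓
  (0,3): δ = 43.89°  ✓
  (0,4): δ = 99.03°  ·
  (1,2): δ = 102.18°  ·
  (1,3): δ = 1.89°  ✓
  (1,4): δ = 57.02°  ✓
  (2,3): δ = 75.94°  ·
  (2,4): δ = 20.80°  ✓
  (3,4): δ = 124.86°  ·
antipodal pairs: 5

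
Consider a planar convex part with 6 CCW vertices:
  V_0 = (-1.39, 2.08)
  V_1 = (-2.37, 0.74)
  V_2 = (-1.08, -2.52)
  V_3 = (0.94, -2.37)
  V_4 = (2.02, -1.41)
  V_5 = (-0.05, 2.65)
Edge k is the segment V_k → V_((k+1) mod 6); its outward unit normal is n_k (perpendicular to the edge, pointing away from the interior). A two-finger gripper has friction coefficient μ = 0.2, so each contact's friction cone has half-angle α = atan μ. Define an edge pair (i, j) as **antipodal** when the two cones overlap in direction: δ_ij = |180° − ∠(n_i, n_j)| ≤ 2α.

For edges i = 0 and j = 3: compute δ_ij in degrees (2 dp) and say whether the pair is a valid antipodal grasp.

δ = 12.19°, valid

α = atan 0.2 = 11.31°;  2α = 22.62°
edge 0: e_0 = (-0.98, -1.34);  n_0 = (-0.8072, +0.5903)
edge 3: e_3 = (+1.08, +0.96);  n_3 = (+0.6644, -0.7474)
∠(n_0, n_3) = 167.81°
δ = |180° − 167.81°| = 12.19°
12.19° ≤ 2α = 22.62°  →  valid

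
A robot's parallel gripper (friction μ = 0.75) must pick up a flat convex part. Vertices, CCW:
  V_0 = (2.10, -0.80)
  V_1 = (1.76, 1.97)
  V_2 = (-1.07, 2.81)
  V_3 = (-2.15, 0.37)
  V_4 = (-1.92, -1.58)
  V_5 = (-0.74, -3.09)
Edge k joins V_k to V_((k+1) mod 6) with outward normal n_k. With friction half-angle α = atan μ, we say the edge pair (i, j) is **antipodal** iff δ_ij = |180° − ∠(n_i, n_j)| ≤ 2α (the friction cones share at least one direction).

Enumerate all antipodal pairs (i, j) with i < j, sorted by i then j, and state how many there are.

α = atan 0.75 = 36.87°;  2α = 73.74°
n_0 = (+0.9926, +0.1218)
n_1 = (+0.2845, +0.9587)
n_2 = (-0.9144, +0.4047)
n_3 = (-0.9931, -0.1171)
n_4 = (-0.7879, -0.6157)
n_5 = (+0.6277, -0.7785)
  (0,1): δ = 113.53°  ·
  (0,2): δ = 30.87°  ✓
  (0,3): δ = 0.27°  ✓
  (0,4): δ = 31.01°  ✓
  (0,5): δ = 121.88°  ·
  (1,2): δ = 97.34°  ·
  (1,3): δ = 66.74°  ✓
  (1,4): δ = 35.46°  ✓
  (1,5): δ = 55.41°  ✓
  (2,3): δ = 149.40°  ·
  (2,4): δ = 118.12°  ·
  (2,5): δ = 27.24°  ✓
  (3,4): δ = 148.72°  ·
  (3,5): δ = 57.85°  ✓
  (4,5): δ = 89.13°  ·
antipodal pairs: 8

count = 8; pairs: (0,2), (0,3), (0,4), (1,3), (1,4), (1,5), (2,5), (3,5)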